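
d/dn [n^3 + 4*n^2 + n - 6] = 3*n^2 + 8*n + 1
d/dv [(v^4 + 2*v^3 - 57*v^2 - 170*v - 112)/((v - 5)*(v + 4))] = (2*v^5 - v^4 - 84*v^3 + 107*v^2 + 2504*v + 3288)/(v^4 - 2*v^3 - 39*v^2 + 40*v + 400)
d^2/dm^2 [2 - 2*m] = 0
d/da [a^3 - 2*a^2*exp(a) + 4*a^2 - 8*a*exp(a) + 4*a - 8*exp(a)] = -2*a^2*exp(a) + 3*a^2 - 12*a*exp(a) + 8*a - 16*exp(a) + 4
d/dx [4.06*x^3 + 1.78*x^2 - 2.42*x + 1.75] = 12.18*x^2 + 3.56*x - 2.42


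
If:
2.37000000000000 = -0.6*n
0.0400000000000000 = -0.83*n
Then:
No Solution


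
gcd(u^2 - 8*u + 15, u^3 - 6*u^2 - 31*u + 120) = u - 3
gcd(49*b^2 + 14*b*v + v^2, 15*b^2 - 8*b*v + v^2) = 1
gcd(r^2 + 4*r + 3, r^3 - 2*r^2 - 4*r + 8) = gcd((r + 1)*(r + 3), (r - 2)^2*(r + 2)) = 1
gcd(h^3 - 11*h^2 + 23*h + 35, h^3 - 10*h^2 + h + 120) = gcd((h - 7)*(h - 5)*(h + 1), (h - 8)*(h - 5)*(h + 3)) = h - 5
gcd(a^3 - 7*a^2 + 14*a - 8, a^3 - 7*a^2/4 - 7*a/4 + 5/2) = a^2 - 3*a + 2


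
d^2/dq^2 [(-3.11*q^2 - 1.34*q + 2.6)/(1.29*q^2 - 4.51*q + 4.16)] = (-40.647126*q^3 + 126.096984*q^2 - 47.613384*q - 80.05868)/(2.146689*q^6 - 22.515273*q^5 + 99.484155*q^4 - 236.948635*q^3 + 320.81712*q^2 - 234.144768*q + 71.991296)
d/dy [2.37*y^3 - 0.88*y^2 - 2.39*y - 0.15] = 7.11*y^2 - 1.76*y - 2.39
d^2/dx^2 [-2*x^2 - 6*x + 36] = -4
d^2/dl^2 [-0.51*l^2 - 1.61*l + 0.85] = -1.02000000000000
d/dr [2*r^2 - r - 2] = 4*r - 1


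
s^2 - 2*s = s*(s - 2)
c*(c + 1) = c^2 + c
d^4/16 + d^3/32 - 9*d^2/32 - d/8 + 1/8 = (d/4 + 1/4)*(d/4 + 1/2)*(d - 2)*(d - 1/2)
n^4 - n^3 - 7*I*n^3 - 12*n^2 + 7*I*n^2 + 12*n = n*(n - 1)*(n - 4*I)*(n - 3*I)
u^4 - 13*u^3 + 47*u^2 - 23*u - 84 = (u - 7)*(u - 4)*(u - 3)*(u + 1)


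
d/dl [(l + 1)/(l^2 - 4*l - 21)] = (l^2 - 4*l - 2*(l - 2)*(l + 1) - 21)/(-l^2 + 4*l + 21)^2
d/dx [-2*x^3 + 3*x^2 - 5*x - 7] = -6*x^2 + 6*x - 5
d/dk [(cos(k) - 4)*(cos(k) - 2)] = 2*(3 - cos(k))*sin(k)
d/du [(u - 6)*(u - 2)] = 2*u - 8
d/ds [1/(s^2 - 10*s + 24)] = 2*(5 - s)/(s^2 - 10*s + 24)^2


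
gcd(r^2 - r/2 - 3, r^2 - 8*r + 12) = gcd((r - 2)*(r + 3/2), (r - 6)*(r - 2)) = r - 2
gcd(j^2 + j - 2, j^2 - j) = j - 1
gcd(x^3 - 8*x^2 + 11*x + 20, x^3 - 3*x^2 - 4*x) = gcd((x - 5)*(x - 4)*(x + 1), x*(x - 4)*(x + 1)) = x^2 - 3*x - 4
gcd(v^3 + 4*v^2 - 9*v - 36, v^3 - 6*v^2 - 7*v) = 1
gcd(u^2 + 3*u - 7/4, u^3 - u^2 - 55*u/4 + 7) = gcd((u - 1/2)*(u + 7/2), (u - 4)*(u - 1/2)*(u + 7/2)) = u^2 + 3*u - 7/4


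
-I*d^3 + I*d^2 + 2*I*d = d*(d - 2)*(-I*d - I)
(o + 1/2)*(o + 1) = o^2 + 3*o/2 + 1/2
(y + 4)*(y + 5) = y^2 + 9*y + 20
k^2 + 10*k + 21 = (k + 3)*(k + 7)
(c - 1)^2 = c^2 - 2*c + 1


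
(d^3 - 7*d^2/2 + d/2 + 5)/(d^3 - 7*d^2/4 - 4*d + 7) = 2*(2*d^2 - 3*d - 5)/(4*d^2 + d - 14)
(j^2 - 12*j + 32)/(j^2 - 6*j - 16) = (j - 4)/(j + 2)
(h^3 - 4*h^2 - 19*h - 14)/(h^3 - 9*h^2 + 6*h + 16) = (h^2 - 5*h - 14)/(h^2 - 10*h + 16)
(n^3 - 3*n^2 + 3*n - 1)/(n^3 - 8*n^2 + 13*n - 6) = (n - 1)/(n - 6)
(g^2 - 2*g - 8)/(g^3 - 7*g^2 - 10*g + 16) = (g - 4)/(g^2 - 9*g + 8)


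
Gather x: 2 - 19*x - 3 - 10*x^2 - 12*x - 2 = -10*x^2 - 31*x - 3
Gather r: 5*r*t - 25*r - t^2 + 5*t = r*(5*t - 25) - t^2 + 5*t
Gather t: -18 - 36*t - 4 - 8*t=-44*t - 22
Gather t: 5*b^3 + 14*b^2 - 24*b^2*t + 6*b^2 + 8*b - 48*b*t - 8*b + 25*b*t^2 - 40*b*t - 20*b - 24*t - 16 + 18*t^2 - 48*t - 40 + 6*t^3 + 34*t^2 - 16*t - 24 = 5*b^3 + 20*b^2 - 20*b + 6*t^3 + t^2*(25*b + 52) + t*(-24*b^2 - 88*b - 88) - 80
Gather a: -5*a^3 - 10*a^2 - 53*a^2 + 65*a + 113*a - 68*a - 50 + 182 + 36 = -5*a^3 - 63*a^2 + 110*a + 168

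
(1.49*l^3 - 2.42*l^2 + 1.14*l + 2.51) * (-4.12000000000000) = -6.1388*l^3 + 9.9704*l^2 - 4.6968*l - 10.3412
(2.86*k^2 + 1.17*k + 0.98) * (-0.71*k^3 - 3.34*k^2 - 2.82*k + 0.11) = -2.0306*k^5 - 10.3831*k^4 - 12.6688*k^3 - 6.258*k^2 - 2.6349*k + 0.1078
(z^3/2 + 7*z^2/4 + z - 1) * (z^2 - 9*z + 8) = z^5/2 - 11*z^4/4 - 43*z^3/4 + 4*z^2 + 17*z - 8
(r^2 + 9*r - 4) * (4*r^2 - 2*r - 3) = 4*r^4 + 34*r^3 - 37*r^2 - 19*r + 12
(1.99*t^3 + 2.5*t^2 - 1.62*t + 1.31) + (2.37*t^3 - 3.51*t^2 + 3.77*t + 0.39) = 4.36*t^3 - 1.01*t^2 + 2.15*t + 1.7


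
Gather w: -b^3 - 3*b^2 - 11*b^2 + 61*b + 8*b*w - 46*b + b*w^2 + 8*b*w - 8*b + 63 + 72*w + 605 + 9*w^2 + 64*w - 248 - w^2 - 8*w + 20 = -b^3 - 14*b^2 + 7*b + w^2*(b + 8) + w*(16*b + 128) + 440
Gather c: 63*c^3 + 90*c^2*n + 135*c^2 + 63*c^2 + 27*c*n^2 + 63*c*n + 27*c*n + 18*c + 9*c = 63*c^3 + c^2*(90*n + 198) + c*(27*n^2 + 90*n + 27)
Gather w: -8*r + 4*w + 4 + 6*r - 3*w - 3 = -2*r + w + 1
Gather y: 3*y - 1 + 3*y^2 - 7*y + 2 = 3*y^2 - 4*y + 1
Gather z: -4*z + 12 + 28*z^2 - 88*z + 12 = 28*z^2 - 92*z + 24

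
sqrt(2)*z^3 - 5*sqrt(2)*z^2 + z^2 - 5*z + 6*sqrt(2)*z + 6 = (z - 3)*(z - 2)*(sqrt(2)*z + 1)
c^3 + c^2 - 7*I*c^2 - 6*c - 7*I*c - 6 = (c + 1)*(c - 6*I)*(c - I)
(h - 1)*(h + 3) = h^2 + 2*h - 3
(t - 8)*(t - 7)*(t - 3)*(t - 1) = t^4 - 19*t^3 + 119*t^2 - 269*t + 168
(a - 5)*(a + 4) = a^2 - a - 20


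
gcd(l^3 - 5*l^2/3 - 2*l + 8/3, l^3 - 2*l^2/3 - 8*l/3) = l^2 - 2*l/3 - 8/3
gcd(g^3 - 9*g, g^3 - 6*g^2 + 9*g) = g^2 - 3*g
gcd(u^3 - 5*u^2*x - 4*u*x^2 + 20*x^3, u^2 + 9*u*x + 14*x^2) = u + 2*x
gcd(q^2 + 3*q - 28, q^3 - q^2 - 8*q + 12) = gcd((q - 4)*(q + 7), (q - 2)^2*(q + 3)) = 1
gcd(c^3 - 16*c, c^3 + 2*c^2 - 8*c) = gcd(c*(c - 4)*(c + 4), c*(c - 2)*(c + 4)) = c^2 + 4*c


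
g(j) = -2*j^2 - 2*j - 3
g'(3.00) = -14.00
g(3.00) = -27.00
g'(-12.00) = 46.00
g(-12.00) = -267.00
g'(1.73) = -8.92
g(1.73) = -12.45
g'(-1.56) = 4.24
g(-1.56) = -4.75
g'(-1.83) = 5.32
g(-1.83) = -6.04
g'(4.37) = -19.48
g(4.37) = -49.93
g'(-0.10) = -1.60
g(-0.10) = -2.82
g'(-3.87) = 13.48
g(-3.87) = -25.21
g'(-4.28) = 15.12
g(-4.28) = -31.08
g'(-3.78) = 13.12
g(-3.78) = -24.02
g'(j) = -4*j - 2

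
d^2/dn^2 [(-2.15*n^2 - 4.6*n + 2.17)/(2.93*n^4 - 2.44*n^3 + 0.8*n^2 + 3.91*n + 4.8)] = (-110.74521*n^8 - 381.6618*n^7 + 883.2445*n^6 - 398.85414*n^5 + 1219.288704*n^4 + 892.814764*n^3 - 1079.076168*n^2 + 299.2008*n + 123.278354)/(25.153757*n^12 - 62.841468*n^11 + 72.935904*n^10 + 51.857933*n^9 - 24.183432*n^8 - 85.755792*n^7 + 242.339519*n^6 + 169.322148*n^5 - 26.3344799999999*n^4 - 18.789929*n^3 + 275.44464*n^2 + 270.2592*n + 110.592)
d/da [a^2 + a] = 2*a + 1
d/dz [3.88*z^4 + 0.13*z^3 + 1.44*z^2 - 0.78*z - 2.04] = 15.52*z^3 + 0.39*z^2 + 2.88*z - 0.78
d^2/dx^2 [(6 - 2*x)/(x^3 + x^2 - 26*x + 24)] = 4*(-(x - 3)*(3*x^2 + 2*x - 26)^2 + (3*x^2 + 2*x + (x - 3)*(3*x + 1) - 26)*(x^3 + x^2 - 26*x + 24))/(x^3 + x^2 - 26*x + 24)^3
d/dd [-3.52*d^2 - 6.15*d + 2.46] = -7.04*d - 6.15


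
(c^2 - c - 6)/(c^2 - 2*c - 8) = (c - 3)/(c - 4)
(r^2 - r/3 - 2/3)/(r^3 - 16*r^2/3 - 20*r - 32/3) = (r - 1)/(r^2 - 6*r - 16)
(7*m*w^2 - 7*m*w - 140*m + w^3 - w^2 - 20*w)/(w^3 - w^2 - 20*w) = (7*m + w)/w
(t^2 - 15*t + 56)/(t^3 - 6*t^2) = (t^2 - 15*t + 56)/(t^2*(t - 6))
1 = 1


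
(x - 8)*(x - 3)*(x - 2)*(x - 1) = x^4 - 14*x^3 + 59*x^2 - 94*x + 48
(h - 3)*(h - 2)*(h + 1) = h^3 - 4*h^2 + h + 6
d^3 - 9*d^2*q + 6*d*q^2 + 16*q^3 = (d - 8*q)*(d - 2*q)*(d + q)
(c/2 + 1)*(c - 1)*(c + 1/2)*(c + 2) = c^4/2 + 7*c^3/4 + 3*c^2/4 - 2*c - 1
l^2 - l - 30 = (l - 6)*(l + 5)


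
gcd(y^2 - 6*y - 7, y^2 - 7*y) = y - 7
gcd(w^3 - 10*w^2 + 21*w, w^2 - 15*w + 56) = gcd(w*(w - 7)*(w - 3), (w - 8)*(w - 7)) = w - 7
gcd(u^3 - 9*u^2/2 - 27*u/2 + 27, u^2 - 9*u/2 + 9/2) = u - 3/2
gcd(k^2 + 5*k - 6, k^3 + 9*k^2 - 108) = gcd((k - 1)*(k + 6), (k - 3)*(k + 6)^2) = k + 6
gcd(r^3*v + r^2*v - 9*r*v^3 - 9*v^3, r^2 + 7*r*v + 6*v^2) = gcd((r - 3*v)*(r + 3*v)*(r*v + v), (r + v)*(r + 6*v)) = 1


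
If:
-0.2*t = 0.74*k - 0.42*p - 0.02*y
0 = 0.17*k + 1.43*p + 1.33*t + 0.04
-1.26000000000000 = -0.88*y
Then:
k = 0.0213792492917847 - 0.747698300283286*t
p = -0.841182719546742*t - 0.0305136170486737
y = 1.43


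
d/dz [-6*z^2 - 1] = -12*z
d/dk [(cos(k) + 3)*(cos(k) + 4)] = -(2*cos(k) + 7)*sin(k)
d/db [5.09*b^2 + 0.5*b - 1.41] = 10.18*b + 0.5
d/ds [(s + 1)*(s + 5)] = 2*s + 6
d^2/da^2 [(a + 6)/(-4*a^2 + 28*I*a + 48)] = ((a + 6)*(2*a - 7*I)^2 + (3*a + 6 - 7*I)*(-a^2 + 7*I*a + 12))/(2*(-a^2 + 7*I*a + 12)^3)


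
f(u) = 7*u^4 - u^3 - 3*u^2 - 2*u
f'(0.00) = -2.00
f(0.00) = 0.00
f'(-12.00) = -48746.00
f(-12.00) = 146472.00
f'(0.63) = 0.03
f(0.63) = -1.60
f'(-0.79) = -12.94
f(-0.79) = 2.93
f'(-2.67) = -540.32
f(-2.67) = 358.74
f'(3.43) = 1072.03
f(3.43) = 886.38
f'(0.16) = -2.92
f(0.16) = -0.40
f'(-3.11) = -854.60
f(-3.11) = 662.13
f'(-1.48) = -90.46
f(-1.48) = 33.22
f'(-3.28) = -1002.65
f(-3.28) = 819.77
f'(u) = 28*u^3 - 3*u^2 - 6*u - 2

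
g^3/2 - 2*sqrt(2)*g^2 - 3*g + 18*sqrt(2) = (g/2 + sqrt(2))*(g - 3*sqrt(2))^2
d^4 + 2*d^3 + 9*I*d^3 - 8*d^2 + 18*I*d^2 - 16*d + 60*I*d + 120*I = (d + 2)*(d - 2*I)*(d + 5*I)*(d + 6*I)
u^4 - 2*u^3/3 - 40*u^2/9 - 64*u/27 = u*(u - 8/3)*(u + 2/3)*(u + 4/3)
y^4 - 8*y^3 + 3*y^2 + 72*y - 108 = (y - 6)*(y - 3)*(y - 2)*(y + 3)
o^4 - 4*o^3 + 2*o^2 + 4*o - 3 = (o - 3)*(o - 1)^2*(o + 1)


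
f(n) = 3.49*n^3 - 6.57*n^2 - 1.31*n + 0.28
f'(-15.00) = 2551.54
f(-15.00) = -13237.07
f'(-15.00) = 2551.54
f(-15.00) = -13237.07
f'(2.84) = 45.82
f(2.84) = 23.51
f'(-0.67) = 12.19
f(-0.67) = -2.84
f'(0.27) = -4.09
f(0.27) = -0.48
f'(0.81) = -5.08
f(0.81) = -3.24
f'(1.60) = 4.47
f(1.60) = -4.34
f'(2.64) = 36.97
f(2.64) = 15.25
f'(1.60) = 4.47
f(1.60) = -4.34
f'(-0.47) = 7.18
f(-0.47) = -0.92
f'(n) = 10.47*n^2 - 13.14*n - 1.31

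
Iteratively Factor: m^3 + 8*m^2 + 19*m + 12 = (m + 4)*(m^2 + 4*m + 3) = (m + 3)*(m + 4)*(m + 1)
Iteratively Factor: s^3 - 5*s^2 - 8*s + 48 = (s - 4)*(s^2 - s - 12) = (s - 4)*(s + 3)*(s - 4)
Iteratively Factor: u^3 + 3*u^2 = (u)*(u^2 + 3*u) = u^2*(u + 3)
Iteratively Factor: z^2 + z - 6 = (z - 2)*(z + 3)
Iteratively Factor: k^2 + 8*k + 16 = (k + 4)*(k + 4)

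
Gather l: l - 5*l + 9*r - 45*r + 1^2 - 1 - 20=-4*l - 36*r - 20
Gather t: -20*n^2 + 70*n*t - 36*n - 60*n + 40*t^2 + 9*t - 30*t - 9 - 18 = -20*n^2 - 96*n + 40*t^2 + t*(70*n - 21) - 27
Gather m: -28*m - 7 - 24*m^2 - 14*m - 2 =-24*m^2 - 42*m - 9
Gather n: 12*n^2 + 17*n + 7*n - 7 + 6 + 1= 12*n^2 + 24*n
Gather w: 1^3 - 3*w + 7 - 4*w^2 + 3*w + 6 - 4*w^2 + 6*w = -8*w^2 + 6*w + 14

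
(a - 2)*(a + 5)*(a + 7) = a^3 + 10*a^2 + 11*a - 70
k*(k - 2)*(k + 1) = k^3 - k^2 - 2*k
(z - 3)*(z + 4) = z^2 + z - 12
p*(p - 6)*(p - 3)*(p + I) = p^4 - 9*p^3 + I*p^3 + 18*p^2 - 9*I*p^2 + 18*I*p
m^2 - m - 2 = (m - 2)*(m + 1)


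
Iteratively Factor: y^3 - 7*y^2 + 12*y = (y - 4)*(y^2 - 3*y) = y*(y - 4)*(y - 3)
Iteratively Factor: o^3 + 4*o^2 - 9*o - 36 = (o - 3)*(o^2 + 7*o + 12) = (o - 3)*(o + 3)*(o + 4)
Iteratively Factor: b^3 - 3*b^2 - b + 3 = (b + 1)*(b^2 - 4*b + 3) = (b - 1)*(b + 1)*(b - 3)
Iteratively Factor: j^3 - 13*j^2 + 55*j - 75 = (j - 5)*(j^2 - 8*j + 15) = (j - 5)^2*(j - 3)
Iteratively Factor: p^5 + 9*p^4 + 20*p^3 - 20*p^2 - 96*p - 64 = (p + 4)*(p^4 + 5*p^3 - 20*p - 16) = (p + 4)^2*(p^3 + p^2 - 4*p - 4) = (p + 2)*(p + 4)^2*(p^2 - p - 2) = (p - 2)*(p + 2)*(p + 4)^2*(p + 1)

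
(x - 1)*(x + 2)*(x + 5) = x^3 + 6*x^2 + 3*x - 10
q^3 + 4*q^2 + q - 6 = (q - 1)*(q + 2)*(q + 3)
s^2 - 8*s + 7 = (s - 7)*(s - 1)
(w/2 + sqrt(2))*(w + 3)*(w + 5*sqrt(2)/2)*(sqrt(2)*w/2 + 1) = sqrt(2)*w^4/4 + 3*sqrt(2)*w^3/4 + 11*w^3/4 + 19*sqrt(2)*w^2/4 + 33*w^2/4 + 5*w + 57*sqrt(2)*w/4 + 15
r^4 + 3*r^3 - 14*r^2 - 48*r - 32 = (r - 4)*(r + 1)*(r + 2)*(r + 4)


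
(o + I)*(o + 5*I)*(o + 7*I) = o^3 + 13*I*o^2 - 47*o - 35*I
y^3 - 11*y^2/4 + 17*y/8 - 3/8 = (y - 3/2)*(y - 1)*(y - 1/4)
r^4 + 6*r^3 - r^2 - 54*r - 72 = (r - 3)*(r + 2)*(r + 3)*(r + 4)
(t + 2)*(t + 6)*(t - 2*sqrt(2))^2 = t^4 - 4*sqrt(2)*t^3 + 8*t^3 - 32*sqrt(2)*t^2 + 20*t^2 - 48*sqrt(2)*t + 64*t + 96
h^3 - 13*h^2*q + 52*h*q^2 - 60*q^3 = (h - 6*q)*(h - 5*q)*(h - 2*q)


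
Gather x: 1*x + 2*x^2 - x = 2*x^2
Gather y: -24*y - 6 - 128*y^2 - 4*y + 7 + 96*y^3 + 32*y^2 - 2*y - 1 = 96*y^3 - 96*y^2 - 30*y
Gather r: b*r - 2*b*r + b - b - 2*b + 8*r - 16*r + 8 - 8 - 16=-2*b + r*(-b - 8) - 16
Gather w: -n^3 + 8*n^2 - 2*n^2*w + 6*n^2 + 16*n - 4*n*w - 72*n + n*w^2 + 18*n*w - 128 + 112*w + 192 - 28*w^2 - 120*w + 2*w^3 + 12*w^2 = -n^3 + 14*n^2 - 56*n + 2*w^3 + w^2*(n - 16) + w*(-2*n^2 + 14*n - 8) + 64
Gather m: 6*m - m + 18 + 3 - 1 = 5*m + 20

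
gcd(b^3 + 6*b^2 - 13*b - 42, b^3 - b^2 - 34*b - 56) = b + 2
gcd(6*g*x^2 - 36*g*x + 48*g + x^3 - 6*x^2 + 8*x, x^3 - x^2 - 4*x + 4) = x - 2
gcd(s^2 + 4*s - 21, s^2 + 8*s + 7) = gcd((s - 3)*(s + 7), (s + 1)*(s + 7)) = s + 7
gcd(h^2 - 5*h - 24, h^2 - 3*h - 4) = 1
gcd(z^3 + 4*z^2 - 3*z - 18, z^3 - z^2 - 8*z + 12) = z^2 + z - 6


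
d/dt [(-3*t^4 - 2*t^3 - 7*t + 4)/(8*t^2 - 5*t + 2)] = (-48*t^5 + 29*t^4 - 4*t^3 + 44*t^2 - 64*t + 6)/(64*t^4 - 80*t^3 + 57*t^2 - 20*t + 4)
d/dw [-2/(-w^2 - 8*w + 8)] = 4*(-w - 4)/(w^2 + 8*w - 8)^2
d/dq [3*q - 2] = 3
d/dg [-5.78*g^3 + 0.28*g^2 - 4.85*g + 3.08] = -17.34*g^2 + 0.56*g - 4.85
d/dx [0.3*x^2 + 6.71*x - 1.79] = 0.6*x + 6.71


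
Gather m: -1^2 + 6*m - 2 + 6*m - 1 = 12*m - 4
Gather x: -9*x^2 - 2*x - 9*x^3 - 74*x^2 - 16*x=-9*x^3 - 83*x^2 - 18*x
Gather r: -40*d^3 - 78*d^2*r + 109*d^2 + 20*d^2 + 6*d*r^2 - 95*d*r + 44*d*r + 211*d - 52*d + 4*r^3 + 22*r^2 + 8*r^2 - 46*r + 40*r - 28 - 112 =-40*d^3 + 129*d^2 + 159*d + 4*r^3 + r^2*(6*d + 30) + r*(-78*d^2 - 51*d - 6) - 140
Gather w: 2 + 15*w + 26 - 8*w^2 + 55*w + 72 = -8*w^2 + 70*w + 100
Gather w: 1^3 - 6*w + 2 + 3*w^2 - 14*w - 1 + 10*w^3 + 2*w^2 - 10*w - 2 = 10*w^3 + 5*w^2 - 30*w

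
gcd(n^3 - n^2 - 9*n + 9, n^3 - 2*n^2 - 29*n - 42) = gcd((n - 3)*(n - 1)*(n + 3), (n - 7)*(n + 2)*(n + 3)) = n + 3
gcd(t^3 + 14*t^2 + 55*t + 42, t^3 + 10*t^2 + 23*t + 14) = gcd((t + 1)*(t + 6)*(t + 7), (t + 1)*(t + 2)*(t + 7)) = t^2 + 8*t + 7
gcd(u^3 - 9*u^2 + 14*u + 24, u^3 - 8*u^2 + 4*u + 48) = u^2 - 10*u + 24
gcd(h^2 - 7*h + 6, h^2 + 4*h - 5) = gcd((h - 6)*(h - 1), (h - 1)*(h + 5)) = h - 1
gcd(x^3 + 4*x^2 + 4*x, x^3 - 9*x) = x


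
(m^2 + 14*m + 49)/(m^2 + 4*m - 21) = (m + 7)/(m - 3)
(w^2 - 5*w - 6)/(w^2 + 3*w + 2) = (w - 6)/(w + 2)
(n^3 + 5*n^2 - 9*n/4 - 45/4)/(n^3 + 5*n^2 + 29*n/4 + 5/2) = (4*n^3 + 20*n^2 - 9*n - 45)/(4*n^3 + 20*n^2 + 29*n + 10)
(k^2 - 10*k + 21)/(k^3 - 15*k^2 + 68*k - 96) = (k - 7)/(k^2 - 12*k + 32)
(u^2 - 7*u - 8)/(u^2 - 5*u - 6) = (u - 8)/(u - 6)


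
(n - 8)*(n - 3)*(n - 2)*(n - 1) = n^4 - 14*n^3 + 59*n^2 - 94*n + 48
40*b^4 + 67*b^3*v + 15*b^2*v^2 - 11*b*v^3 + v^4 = (-8*b + v)*(-5*b + v)*(b + v)^2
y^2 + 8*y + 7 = (y + 1)*(y + 7)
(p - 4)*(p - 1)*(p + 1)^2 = p^4 - 3*p^3 - 5*p^2 + 3*p + 4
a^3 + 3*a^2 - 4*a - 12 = (a - 2)*(a + 2)*(a + 3)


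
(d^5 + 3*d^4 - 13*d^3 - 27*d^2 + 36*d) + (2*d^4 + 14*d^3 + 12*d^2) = d^5 + 5*d^4 + d^3 - 15*d^2 + 36*d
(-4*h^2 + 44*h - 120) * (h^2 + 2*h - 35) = -4*h^4 + 36*h^3 + 108*h^2 - 1780*h + 4200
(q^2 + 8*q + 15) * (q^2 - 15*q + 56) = q^4 - 7*q^3 - 49*q^2 + 223*q + 840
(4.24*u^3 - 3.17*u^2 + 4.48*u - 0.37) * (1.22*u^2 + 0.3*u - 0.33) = 5.1728*u^5 - 2.5954*u^4 + 3.1154*u^3 + 1.9387*u^2 - 1.5894*u + 0.1221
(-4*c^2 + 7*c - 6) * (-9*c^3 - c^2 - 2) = 36*c^5 - 59*c^4 + 47*c^3 + 14*c^2 - 14*c + 12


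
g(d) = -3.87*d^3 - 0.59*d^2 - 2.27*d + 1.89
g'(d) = -11.61*d^2 - 1.18*d - 2.27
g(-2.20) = 45.24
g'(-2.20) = -55.87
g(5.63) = -720.21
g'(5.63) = -376.91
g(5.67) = -735.39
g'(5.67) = -382.21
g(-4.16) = 279.73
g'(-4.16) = -198.28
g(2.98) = -112.53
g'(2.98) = -108.89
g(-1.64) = 21.10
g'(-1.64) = -31.56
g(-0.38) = 2.88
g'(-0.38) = -3.50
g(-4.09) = 266.08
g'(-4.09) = -191.66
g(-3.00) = 107.88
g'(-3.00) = -103.22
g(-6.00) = 830.19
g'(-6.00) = -413.15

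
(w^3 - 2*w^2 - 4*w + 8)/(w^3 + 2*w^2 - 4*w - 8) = (w - 2)/(w + 2)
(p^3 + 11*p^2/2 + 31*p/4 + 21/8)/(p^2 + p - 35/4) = (4*p^2 + 8*p + 3)/(2*(2*p - 5))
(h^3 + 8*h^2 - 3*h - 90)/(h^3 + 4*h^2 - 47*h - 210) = (h - 3)/(h - 7)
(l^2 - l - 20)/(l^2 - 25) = (l + 4)/(l + 5)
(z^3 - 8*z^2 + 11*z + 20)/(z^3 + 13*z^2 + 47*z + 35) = (z^2 - 9*z + 20)/(z^2 + 12*z + 35)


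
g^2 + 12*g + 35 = (g + 5)*(g + 7)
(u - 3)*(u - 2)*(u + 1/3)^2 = u^4 - 13*u^3/3 + 25*u^2/9 + 31*u/9 + 2/3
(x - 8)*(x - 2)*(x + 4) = x^3 - 6*x^2 - 24*x + 64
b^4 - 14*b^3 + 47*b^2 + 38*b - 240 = (b - 8)*(b - 5)*(b - 3)*(b + 2)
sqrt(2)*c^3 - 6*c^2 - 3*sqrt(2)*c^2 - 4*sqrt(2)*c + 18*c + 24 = (c - 4)*(c - 3*sqrt(2))*(sqrt(2)*c + sqrt(2))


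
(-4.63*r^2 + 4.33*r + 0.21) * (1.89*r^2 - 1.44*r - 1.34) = -8.7507*r^4 + 14.8509*r^3 + 0.3659*r^2 - 6.1046*r - 0.2814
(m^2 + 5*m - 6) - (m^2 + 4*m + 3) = m - 9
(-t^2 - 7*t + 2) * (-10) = 10*t^2 + 70*t - 20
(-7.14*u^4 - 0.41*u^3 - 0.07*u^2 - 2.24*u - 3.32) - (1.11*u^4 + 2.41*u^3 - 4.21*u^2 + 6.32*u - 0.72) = -8.25*u^4 - 2.82*u^3 + 4.14*u^2 - 8.56*u - 2.6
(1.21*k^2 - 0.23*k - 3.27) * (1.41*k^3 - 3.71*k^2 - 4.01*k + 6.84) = 1.7061*k^5 - 4.8134*k^4 - 8.6095*k^3 + 21.3304*k^2 + 11.5395*k - 22.3668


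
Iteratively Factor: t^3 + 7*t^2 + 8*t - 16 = (t - 1)*(t^2 + 8*t + 16) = (t - 1)*(t + 4)*(t + 4)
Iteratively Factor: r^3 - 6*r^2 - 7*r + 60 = (r - 4)*(r^2 - 2*r - 15) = (r - 5)*(r - 4)*(r + 3)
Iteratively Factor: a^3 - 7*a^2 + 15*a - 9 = (a - 1)*(a^2 - 6*a + 9) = (a - 3)*(a - 1)*(a - 3)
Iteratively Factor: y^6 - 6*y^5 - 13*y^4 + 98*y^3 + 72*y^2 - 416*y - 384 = (y - 4)*(y^5 - 2*y^4 - 21*y^3 + 14*y^2 + 128*y + 96) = (y - 4)*(y + 2)*(y^4 - 4*y^3 - 13*y^2 + 40*y + 48) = (y - 4)^2*(y + 2)*(y^3 - 13*y - 12) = (y - 4)^2*(y + 2)*(y + 3)*(y^2 - 3*y - 4) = (y - 4)^3*(y + 2)*(y + 3)*(y + 1)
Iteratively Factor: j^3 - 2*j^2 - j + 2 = (j - 2)*(j^2 - 1) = (j - 2)*(j - 1)*(j + 1)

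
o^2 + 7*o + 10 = (o + 2)*(o + 5)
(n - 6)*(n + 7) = n^2 + n - 42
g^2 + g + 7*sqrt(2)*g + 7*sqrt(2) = (g + 1)*(g + 7*sqrt(2))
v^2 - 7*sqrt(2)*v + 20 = (v - 5*sqrt(2))*(v - 2*sqrt(2))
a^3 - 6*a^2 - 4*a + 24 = (a - 6)*(a - 2)*(a + 2)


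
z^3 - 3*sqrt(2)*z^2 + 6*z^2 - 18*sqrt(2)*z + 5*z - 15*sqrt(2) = (z + 1)*(z + 5)*(z - 3*sqrt(2))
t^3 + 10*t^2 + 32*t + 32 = (t + 2)*(t + 4)^2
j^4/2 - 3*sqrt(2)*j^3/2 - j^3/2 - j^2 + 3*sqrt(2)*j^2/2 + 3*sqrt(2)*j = j*(j/2 + 1/2)*(j - 2)*(j - 3*sqrt(2))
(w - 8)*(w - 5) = w^2 - 13*w + 40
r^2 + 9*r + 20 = (r + 4)*(r + 5)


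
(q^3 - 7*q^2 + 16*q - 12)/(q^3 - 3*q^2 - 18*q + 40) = (q^2 - 5*q + 6)/(q^2 - q - 20)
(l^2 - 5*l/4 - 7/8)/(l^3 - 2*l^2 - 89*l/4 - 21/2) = (4*l - 7)/(2*(2*l^2 - 5*l - 42))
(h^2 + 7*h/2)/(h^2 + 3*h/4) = 2*(2*h + 7)/(4*h + 3)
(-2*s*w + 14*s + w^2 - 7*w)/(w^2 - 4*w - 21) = (-2*s + w)/(w + 3)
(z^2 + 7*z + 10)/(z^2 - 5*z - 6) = (z^2 + 7*z + 10)/(z^2 - 5*z - 6)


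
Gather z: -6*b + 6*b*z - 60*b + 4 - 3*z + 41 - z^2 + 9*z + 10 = -66*b - z^2 + z*(6*b + 6) + 55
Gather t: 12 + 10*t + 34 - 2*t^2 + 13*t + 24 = -2*t^2 + 23*t + 70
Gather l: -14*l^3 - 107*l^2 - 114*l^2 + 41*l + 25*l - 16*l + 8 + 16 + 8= -14*l^3 - 221*l^2 + 50*l + 32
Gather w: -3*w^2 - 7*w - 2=-3*w^2 - 7*w - 2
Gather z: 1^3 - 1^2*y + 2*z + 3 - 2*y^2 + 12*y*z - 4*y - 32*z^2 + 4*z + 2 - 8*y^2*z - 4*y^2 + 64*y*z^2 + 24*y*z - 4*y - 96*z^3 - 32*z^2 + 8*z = -6*y^2 - 9*y - 96*z^3 + z^2*(64*y - 64) + z*(-8*y^2 + 36*y + 14) + 6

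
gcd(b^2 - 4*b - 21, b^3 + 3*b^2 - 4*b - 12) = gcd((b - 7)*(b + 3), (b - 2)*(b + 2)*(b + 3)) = b + 3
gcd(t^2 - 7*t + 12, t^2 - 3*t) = t - 3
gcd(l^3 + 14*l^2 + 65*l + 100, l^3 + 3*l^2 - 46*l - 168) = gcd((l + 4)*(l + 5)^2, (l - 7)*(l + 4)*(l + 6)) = l + 4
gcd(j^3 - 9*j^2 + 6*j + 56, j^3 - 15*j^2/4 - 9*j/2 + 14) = j^2 - 2*j - 8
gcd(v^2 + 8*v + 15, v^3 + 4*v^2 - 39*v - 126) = v + 3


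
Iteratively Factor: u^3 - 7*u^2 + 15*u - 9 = (u - 3)*(u^2 - 4*u + 3) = (u - 3)^2*(u - 1)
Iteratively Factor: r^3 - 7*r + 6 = (r - 1)*(r^2 + r - 6) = (r - 1)*(r + 3)*(r - 2)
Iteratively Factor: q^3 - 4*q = (q)*(q^2 - 4) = q*(q - 2)*(q + 2)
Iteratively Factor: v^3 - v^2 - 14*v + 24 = (v - 2)*(v^2 + v - 12) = (v - 3)*(v - 2)*(v + 4)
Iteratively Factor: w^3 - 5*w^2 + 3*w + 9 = (w - 3)*(w^2 - 2*w - 3) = (w - 3)^2*(w + 1)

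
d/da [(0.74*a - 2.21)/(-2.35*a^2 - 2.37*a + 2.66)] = (1.739*a^2 - 10.387*a - 3.2693)/(5.5225*a^4 + 11.139*a^3 - 6.8851*a^2 - 12.6084*a + 7.0756)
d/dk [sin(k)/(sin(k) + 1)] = cos(k)/(sin(k) + 1)^2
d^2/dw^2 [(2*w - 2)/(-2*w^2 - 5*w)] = 4*(-4*w^3 + 12*w^2 + 30*w + 25)/(w^3*(8*w^3 + 60*w^2 + 150*w + 125))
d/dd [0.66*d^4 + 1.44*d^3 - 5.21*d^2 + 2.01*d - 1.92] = 2.64*d^3 + 4.32*d^2 - 10.42*d + 2.01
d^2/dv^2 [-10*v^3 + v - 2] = -60*v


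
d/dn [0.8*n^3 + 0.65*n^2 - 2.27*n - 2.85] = 2.4*n^2 + 1.3*n - 2.27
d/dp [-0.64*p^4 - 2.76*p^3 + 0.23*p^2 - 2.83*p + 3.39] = -2.56*p^3 - 8.28*p^2 + 0.46*p - 2.83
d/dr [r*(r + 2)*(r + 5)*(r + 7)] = 4*r^3 + 42*r^2 + 118*r + 70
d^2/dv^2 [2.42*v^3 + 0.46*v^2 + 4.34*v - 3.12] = 14.52*v + 0.92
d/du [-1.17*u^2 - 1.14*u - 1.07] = -2.34*u - 1.14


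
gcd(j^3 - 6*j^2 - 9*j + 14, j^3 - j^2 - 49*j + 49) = j^2 - 8*j + 7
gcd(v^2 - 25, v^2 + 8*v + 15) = v + 5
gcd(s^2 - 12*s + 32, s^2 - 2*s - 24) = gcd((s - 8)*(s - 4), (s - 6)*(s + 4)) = 1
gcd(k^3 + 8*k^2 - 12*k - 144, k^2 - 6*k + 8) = k - 4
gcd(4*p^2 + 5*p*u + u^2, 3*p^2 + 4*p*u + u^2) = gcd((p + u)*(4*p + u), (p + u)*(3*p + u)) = p + u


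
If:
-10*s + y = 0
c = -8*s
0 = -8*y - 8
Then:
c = 4/5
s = -1/10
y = -1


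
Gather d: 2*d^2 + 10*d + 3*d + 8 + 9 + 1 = 2*d^2 + 13*d + 18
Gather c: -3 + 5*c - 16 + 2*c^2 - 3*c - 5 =2*c^2 + 2*c - 24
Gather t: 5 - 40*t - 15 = -40*t - 10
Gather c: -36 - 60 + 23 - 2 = -75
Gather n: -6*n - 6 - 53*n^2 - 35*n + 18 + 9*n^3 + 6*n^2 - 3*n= 9*n^3 - 47*n^2 - 44*n + 12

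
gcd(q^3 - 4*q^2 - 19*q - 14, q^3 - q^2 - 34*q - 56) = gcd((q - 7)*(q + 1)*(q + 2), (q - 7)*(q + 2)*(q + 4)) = q^2 - 5*q - 14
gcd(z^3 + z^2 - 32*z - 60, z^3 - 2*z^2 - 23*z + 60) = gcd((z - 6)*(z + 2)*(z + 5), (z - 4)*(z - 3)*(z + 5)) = z + 5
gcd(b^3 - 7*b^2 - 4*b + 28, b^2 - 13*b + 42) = b - 7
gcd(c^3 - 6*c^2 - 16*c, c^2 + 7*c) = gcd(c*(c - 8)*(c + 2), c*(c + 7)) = c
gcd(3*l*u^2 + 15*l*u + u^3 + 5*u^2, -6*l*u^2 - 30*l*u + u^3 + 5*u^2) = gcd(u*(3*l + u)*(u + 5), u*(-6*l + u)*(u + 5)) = u^2 + 5*u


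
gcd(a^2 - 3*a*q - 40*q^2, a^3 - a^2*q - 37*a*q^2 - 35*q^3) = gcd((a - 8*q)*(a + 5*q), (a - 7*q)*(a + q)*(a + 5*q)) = a + 5*q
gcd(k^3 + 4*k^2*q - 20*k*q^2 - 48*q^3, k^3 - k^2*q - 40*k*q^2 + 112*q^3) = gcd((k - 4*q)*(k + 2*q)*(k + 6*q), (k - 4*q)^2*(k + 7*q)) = -k + 4*q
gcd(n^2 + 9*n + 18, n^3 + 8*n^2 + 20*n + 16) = 1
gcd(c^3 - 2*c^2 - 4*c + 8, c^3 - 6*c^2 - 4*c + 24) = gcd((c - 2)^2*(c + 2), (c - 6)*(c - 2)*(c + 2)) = c^2 - 4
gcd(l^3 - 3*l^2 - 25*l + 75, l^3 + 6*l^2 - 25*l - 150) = l^2 - 25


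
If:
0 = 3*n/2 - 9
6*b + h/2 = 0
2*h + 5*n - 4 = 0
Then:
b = 13/12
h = -13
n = 6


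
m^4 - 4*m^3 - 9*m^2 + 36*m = m*(m - 4)*(m - 3)*(m + 3)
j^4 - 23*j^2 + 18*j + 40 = (j - 4)*(j - 2)*(j + 1)*(j + 5)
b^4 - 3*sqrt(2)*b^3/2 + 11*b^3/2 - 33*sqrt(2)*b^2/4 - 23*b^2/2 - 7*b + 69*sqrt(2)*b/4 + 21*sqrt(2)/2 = (b - 2)*(b + 1/2)*(b + 7)*(b - 3*sqrt(2)/2)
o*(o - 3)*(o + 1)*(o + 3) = o^4 + o^3 - 9*o^2 - 9*o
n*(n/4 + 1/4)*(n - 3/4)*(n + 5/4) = n^4/4 + 3*n^3/8 - 7*n^2/64 - 15*n/64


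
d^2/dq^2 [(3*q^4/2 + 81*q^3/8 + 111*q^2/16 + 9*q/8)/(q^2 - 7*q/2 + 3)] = 3*(8*q^6 - 84*q^5 + 366*q^4 - 37*q^3 - 1602*q^2 + 1404*q + 396)/(8*q^6 - 84*q^5 + 366*q^4 - 847*q^3 + 1098*q^2 - 756*q + 216)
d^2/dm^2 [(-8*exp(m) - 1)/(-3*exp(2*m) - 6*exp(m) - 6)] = 2*(4*exp(4*m) - 6*exp(3*m) - 45*exp(2*m) - 18*exp(m) + 14)*exp(m)/(3*(exp(6*m) + 6*exp(5*m) + 18*exp(4*m) + 32*exp(3*m) + 36*exp(2*m) + 24*exp(m) + 8))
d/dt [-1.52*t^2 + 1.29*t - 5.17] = 1.29 - 3.04*t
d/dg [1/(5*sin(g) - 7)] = -5*cos(g)/(5*sin(g) - 7)^2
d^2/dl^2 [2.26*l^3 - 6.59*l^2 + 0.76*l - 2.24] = 13.56*l - 13.18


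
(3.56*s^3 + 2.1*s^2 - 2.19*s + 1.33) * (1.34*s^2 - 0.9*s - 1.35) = 4.7704*s^5 - 0.39*s^4 - 9.6306*s^3 + 0.9182*s^2 + 1.7595*s - 1.7955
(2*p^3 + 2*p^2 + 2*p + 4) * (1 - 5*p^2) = -10*p^5 - 10*p^4 - 8*p^3 - 18*p^2 + 2*p + 4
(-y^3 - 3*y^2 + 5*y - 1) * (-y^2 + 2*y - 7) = y^5 + y^4 - 4*y^3 + 32*y^2 - 37*y + 7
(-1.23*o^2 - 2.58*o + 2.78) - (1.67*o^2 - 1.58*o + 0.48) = -2.9*o^2 - 1.0*o + 2.3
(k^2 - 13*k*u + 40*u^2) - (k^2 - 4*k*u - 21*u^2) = -9*k*u + 61*u^2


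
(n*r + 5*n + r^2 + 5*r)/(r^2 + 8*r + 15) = (n + r)/(r + 3)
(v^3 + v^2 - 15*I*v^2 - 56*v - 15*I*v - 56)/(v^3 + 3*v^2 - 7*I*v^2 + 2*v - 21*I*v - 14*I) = (v - 8*I)/(v + 2)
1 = 1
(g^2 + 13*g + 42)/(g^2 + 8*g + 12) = (g + 7)/(g + 2)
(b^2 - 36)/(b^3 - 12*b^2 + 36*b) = (b + 6)/(b*(b - 6))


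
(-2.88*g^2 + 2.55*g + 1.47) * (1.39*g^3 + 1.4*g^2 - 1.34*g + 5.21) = -4.0032*g^5 - 0.487500000000001*g^4 + 9.4725*g^3 - 16.3638*g^2 + 11.3157*g + 7.6587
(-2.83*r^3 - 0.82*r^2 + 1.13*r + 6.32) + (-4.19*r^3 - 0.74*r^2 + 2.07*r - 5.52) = -7.02*r^3 - 1.56*r^2 + 3.2*r + 0.800000000000001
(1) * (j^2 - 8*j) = j^2 - 8*j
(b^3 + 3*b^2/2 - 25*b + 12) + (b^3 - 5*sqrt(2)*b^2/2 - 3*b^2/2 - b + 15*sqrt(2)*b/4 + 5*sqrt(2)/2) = 2*b^3 - 5*sqrt(2)*b^2/2 - 26*b + 15*sqrt(2)*b/4 + 5*sqrt(2)/2 + 12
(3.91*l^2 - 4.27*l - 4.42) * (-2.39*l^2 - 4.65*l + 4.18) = -9.3449*l^4 - 7.9762*l^3 + 46.7631*l^2 + 2.7044*l - 18.4756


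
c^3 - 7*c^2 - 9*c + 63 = (c - 7)*(c - 3)*(c + 3)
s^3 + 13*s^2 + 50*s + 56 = (s + 2)*(s + 4)*(s + 7)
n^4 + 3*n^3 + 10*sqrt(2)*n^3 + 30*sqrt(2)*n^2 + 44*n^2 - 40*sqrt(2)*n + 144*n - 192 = (n - 1)*(n + 4)*(n + 4*sqrt(2))*(n + 6*sqrt(2))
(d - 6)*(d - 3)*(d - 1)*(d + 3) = d^4 - 7*d^3 - 3*d^2 + 63*d - 54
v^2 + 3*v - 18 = (v - 3)*(v + 6)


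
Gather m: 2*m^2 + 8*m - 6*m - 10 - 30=2*m^2 + 2*m - 40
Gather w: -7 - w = -w - 7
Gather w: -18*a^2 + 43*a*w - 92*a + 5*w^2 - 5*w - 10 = -18*a^2 - 92*a + 5*w^2 + w*(43*a - 5) - 10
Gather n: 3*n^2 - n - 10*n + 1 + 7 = 3*n^2 - 11*n + 8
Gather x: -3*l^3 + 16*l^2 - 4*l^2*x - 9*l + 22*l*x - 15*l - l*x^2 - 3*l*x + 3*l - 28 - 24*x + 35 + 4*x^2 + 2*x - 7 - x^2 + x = -3*l^3 + 16*l^2 - 21*l + x^2*(3 - l) + x*(-4*l^2 + 19*l - 21)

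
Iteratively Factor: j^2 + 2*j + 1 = (j + 1)*(j + 1)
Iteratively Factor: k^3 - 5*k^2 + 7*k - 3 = (k - 1)*(k^2 - 4*k + 3) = (k - 1)^2*(k - 3)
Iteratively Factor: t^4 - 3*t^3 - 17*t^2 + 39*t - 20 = (t - 1)*(t^3 - 2*t^2 - 19*t + 20) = (t - 1)^2*(t^2 - t - 20) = (t - 5)*(t - 1)^2*(t + 4)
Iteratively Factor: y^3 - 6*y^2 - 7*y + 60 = (y - 5)*(y^2 - y - 12) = (y - 5)*(y + 3)*(y - 4)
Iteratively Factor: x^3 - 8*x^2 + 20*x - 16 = (x - 2)*(x^2 - 6*x + 8) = (x - 2)^2*(x - 4)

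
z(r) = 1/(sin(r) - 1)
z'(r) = -cos(r)/(sin(r) - 1)^2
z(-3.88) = -3.06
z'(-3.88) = 6.92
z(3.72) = -0.65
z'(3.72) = 0.35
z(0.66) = -2.58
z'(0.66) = -5.28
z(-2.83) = -0.77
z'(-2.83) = 0.56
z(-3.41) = -1.36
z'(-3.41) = 1.79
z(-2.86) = -0.78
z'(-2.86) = 0.59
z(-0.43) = -0.71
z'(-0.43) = -0.45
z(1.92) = -16.57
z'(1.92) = 93.93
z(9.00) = -1.70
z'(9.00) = 2.64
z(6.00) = -0.78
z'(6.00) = -0.59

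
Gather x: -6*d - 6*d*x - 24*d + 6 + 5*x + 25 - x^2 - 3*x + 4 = -30*d - x^2 + x*(2 - 6*d) + 35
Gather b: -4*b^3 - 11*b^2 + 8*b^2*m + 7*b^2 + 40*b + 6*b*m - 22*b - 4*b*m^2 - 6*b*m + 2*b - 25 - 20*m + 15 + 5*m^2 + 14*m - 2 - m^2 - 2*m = -4*b^3 + b^2*(8*m - 4) + b*(20 - 4*m^2) + 4*m^2 - 8*m - 12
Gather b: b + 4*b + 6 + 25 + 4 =5*b + 35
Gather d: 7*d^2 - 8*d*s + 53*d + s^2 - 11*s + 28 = 7*d^2 + d*(53 - 8*s) + s^2 - 11*s + 28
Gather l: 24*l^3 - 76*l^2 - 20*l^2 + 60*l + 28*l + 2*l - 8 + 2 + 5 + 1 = 24*l^3 - 96*l^2 + 90*l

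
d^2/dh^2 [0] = 0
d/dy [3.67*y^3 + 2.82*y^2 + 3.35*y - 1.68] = 11.01*y^2 + 5.64*y + 3.35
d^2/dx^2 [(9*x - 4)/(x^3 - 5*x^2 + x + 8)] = 2*((9*x - 4)*(3*x^2 - 10*x + 1)^2 + (-27*x^2 + 90*x - (3*x - 5)*(9*x - 4) - 9)*(x^3 - 5*x^2 + x + 8))/(x^3 - 5*x^2 + x + 8)^3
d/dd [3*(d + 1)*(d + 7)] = 6*d + 24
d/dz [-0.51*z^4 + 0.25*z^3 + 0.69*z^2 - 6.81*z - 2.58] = -2.04*z^3 + 0.75*z^2 + 1.38*z - 6.81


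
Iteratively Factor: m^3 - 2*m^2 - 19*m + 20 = (m - 5)*(m^2 + 3*m - 4) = (m - 5)*(m + 4)*(m - 1)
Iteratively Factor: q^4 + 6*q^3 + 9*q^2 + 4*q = (q + 4)*(q^3 + 2*q^2 + q) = q*(q + 4)*(q^2 + 2*q + 1) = q*(q + 1)*(q + 4)*(q + 1)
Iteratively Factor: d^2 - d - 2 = (d - 2)*(d + 1)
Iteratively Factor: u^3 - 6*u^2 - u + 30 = (u - 5)*(u^2 - u - 6) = (u - 5)*(u + 2)*(u - 3)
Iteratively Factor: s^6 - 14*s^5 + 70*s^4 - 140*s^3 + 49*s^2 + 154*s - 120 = (s - 2)*(s^5 - 12*s^4 + 46*s^3 - 48*s^2 - 47*s + 60) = (s - 3)*(s - 2)*(s^4 - 9*s^3 + 19*s^2 + 9*s - 20) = (s - 5)*(s - 3)*(s - 2)*(s^3 - 4*s^2 - s + 4) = (s - 5)*(s - 3)*(s - 2)*(s + 1)*(s^2 - 5*s + 4) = (s - 5)*(s - 4)*(s - 3)*(s - 2)*(s + 1)*(s - 1)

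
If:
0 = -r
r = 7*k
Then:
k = 0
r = 0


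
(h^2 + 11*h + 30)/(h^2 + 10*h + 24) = (h + 5)/(h + 4)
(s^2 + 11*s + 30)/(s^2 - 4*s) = (s^2 + 11*s + 30)/(s*(s - 4))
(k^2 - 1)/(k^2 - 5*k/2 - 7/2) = 2*(k - 1)/(2*k - 7)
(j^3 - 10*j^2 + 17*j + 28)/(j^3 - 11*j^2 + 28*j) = (j + 1)/j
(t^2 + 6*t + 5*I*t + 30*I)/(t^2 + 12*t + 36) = (t + 5*I)/(t + 6)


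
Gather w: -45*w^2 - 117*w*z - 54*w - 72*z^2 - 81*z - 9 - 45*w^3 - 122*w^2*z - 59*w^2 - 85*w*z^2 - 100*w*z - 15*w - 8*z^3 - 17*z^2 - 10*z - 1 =-45*w^3 + w^2*(-122*z - 104) + w*(-85*z^2 - 217*z - 69) - 8*z^3 - 89*z^2 - 91*z - 10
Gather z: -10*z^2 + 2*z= -10*z^2 + 2*z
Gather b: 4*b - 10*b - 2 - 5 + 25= 18 - 6*b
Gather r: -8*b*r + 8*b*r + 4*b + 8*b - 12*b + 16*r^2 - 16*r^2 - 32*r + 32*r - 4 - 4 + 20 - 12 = 0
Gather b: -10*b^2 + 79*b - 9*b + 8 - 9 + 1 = -10*b^2 + 70*b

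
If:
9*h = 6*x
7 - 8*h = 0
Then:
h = 7/8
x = 21/16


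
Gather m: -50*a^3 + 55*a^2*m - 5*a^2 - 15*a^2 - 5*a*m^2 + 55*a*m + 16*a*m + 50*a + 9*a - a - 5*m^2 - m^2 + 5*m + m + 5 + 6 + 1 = -50*a^3 - 20*a^2 + 58*a + m^2*(-5*a - 6) + m*(55*a^2 + 71*a + 6) + 12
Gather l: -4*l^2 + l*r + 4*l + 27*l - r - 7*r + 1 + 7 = -4*l^2 + l*(r + 31) - 8*r + 8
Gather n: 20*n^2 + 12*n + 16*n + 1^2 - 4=20*n^2 + 28*n - 3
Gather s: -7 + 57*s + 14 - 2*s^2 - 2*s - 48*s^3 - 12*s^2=-48*s^3 - 14*s^2 + 55*s + 7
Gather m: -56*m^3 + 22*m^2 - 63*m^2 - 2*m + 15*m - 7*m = -56*m^3 - 41*m^2 + 6*m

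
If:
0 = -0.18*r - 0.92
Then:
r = -5.11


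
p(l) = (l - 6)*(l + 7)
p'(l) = 2*l + 1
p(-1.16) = -41.81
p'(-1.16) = -1.32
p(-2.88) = -36.59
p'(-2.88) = -4.76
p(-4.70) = -24.61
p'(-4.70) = -8.40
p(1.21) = -39.33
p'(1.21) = 3.42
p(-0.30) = -42.21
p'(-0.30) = 0.40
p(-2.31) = -38.97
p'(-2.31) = -3.62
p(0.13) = -41.85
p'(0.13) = 1.26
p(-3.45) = -33.55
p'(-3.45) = -5.90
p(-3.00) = -36.00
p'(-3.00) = -5.00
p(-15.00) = 168.00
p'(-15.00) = -29.00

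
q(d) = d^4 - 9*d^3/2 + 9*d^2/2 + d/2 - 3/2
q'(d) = 4*d^3 - 27*d^2/2 + 9*d + 1/2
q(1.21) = -0.13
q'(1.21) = -1.29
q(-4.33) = 797.55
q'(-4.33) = -616.31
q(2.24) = -3.20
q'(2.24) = -2.12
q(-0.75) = 2.87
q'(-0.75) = -15.53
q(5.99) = 483.19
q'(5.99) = 429.72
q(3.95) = 36.79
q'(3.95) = 71.94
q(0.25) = -1.16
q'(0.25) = 1.97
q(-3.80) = 517.02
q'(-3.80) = -448.13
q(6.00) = 487.50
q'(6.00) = 432.50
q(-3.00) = 240.00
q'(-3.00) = -256.00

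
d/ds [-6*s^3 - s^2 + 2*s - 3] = -18*s^2 - 2*s + 2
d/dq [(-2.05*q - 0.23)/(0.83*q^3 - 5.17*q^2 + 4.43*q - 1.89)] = (3.403*q^3 - 10.0258*q^2 - 2.3782*q + 4.8934)/(0.6889*q^6 - 8.5822*q^5 + 34.0827*q^4 - 48.9436*q^3 + 39.1675*q^2 - 16.7454*q + 3.5721)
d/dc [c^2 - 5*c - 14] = 2*c - 5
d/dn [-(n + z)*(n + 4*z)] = -2*n - 5*z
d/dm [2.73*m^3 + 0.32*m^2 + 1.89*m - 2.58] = 8.19*m^2 + 0.64*m + 1.89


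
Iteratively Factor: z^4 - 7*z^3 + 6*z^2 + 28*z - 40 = (z - 5)*(z^3 - 2*z^2 - 4*z + 8) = (z - 5)*(z - 2)*(z^2 - 4) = (z - 5)*(z - 2)^2*(z + 2)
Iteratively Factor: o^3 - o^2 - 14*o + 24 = (o + 4)*(o^2 - 5*o + 6) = (o - 3)*(o + 4)*(o - 2)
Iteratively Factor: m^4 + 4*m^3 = (m + 4)*(m^3) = m*(m + 4)*(m^2) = m^2*(m + 4)*(m)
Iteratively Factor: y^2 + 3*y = (y + 3)*(y)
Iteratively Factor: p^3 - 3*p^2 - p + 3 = (p + 1)*(p^2 - 4*p + 3) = (p - 1)*(p + 1)*(p - 3)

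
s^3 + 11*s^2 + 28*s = s*(s + 4)*(s + 7)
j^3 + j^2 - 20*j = j*(j - 4)*(j + 5)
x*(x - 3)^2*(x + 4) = x^4 - 2*x^3 - 15*x^2 + 36*x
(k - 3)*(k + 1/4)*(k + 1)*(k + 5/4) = k^4 - k^3/2 - 91*k^2/16 - 41*k/8 - 15/16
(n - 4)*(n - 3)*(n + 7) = n^3 - 37*n + 84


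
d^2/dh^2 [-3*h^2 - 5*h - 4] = -6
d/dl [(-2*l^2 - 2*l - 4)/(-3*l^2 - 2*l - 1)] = 2*(-l^2 - 10*l - 3)/(9*l^4 + 12*l^3 + 10*l^2 + 4*l + 1)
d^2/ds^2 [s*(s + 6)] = 2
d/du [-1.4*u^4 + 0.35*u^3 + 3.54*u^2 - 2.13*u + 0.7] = -5.6*u^3 + 1.05*u^2 + 7.08*u - 2.13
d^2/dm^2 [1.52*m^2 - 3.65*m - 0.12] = 3.04000000000000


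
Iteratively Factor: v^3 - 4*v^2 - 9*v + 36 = (v - 3)*(v^2 - v - 12) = (v - 4)*(v - 3)*(v + 3)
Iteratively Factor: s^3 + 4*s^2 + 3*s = (s)*(s^2 + 4*s + 3) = s*(s + 1)*(s + 3)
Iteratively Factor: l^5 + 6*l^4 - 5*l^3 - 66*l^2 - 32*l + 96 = (l - 1)*(l^4 + 7*l^3 + 2*l^2 - 64*l - 96) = (l - 3)*(l - 1)*(l^3 + 10*l^2 + 32*l + 32) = (l - 3)*(l - 1)*(l + 4)*(l^2 + 6*l + 8) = (l - 3)*(l - 1)*(l + 2)*(l + 4)*(l + 4)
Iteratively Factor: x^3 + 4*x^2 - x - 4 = (x + 1)*(x^2 + 3*x - 4) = (x + 1)*(x + 4)*(x - 1)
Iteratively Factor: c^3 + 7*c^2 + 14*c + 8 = (c + 1)*(c^2 + 6*c + 8) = (c + 1)*(c + 4)*(c + 2)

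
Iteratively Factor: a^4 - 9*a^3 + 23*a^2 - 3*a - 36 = (a + 1)*(a^3 - 10*a^2 + 33*a - 36) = (a - 3)*(a + 1)*(a^2 - 7*a + 12) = (a - 4)*(a - 3)*(a + 1)*(a - 3)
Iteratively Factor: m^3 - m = (m + 1)*(m^2 - m) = m*(m + 1)*(m - 1)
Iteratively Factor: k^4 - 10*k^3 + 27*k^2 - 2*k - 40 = (k - 4)*(k^3 - 6*k^2 + 3*k + 10) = (k - 5)*(k - 4)*(k^2 - k - 2) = (k - 5)*(k - 4)*(k + 1)*(k - 2)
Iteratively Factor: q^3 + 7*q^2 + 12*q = (q + 4)*(q^2 + 3*q) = (q + 3)*(q + 4)*(q)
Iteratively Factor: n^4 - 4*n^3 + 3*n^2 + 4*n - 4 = (n + 1)*(n^3 - 5*n^2 + 8*n - 4) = (n - 1)*(n + 1)*(n^2 - 4*n + 4) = (n - 2)*(n - 1)*(n + 1)*(n - 2)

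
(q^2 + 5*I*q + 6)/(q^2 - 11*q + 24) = (q^2 + 5*I*q + 6)/(q^2 - 11*q + 24)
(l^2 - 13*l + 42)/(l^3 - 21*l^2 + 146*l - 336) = 1/(l - 8)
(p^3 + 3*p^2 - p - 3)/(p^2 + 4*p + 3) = p - 1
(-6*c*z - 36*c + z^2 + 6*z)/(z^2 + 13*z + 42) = (-6*c + z)/(z + 7)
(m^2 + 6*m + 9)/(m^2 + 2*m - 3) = (m + 3)/(m - 1)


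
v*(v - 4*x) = v^2 - 4*v*x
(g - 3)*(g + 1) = g^2 - 2*g - 3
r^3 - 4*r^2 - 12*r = r*(r - 6)*(r + 2)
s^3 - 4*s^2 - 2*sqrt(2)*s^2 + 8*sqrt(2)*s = s*(s - 4)*(s - 2*sqrt(2))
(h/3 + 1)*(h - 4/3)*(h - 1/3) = h^3/3 + 4*h^2/9 - 41*h/27 + 4/9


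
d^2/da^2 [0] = 0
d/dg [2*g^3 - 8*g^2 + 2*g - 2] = 6*g^2 - 16*g + 2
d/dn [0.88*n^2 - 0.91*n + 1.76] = 1.76*n - 0.91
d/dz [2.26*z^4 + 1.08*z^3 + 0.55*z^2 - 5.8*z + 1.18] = 9.04*z^3 + 3.24*z^2 + 1.1*z - 5.8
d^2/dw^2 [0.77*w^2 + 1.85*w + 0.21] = 1.54000000000000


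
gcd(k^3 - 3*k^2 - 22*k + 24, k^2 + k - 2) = k - 1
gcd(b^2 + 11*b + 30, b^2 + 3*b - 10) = b + 5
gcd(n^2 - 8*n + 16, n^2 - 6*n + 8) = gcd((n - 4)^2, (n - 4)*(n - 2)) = n - 4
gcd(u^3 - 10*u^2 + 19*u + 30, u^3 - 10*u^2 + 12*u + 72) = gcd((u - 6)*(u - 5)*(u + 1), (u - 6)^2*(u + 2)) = u - 6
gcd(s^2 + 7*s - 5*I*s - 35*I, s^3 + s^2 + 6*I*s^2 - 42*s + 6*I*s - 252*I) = s + 7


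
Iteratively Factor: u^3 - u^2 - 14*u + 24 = (u - 3)*(u^2 + 2*u - 8) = (u - 3)*(u - 2)*(u + 4)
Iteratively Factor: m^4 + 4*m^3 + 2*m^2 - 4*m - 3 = (m + 1)*(m^3 + 3*m^2 - m - 3) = (m + 1)*(m + 3)*(m^2 - 1) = (m - 1)*(m + 1)*(m + 3)*(m + 1)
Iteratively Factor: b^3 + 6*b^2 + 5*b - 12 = (b - 1)*(b^2 + 7*b + 12) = (b - 1)*(b + 4)*(b + 3)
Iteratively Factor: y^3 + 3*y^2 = (y)*(y^2 + 3*y) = y^2*(y + 3)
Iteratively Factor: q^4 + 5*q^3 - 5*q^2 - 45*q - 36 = (q + 4)*(q^3 + q^2 - 9*q - 9) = (q + 1)*(q + 4)*(q^2 - 9) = (q - 3)*(q + 1)*(q + 4)*(q + 3)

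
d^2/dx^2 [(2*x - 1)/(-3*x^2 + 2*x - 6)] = 2*(-4*(2*x - 1)*(3*x - 1)^2 + (18*x - 7)*(3*x^2 - 2*x + 6))/(3*x^2 - 2*x + 6)^3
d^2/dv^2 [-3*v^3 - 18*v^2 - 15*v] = -18*v - 36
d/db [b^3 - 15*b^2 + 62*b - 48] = 3*b^2 - 30*b + 62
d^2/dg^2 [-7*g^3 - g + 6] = -42*g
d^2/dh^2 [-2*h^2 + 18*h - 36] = -4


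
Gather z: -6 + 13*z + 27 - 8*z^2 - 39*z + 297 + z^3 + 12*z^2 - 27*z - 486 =z^3 + 4*z^2 - 53*z - 168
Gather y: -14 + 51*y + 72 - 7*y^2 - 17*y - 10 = -7*y^2 + 34*y + 48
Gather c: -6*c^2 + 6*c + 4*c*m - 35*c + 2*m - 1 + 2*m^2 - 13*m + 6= -6*c^2 + c*(4*m - 29) + 2*m^2 - 11*m + 5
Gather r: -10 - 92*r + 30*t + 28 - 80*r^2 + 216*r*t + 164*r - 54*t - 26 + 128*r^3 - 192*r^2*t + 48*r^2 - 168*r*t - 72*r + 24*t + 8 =128*r^3 + r^2*(-192*t - 32) + 48*r*t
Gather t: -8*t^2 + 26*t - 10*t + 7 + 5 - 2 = -8*t^2 + 16*t + 10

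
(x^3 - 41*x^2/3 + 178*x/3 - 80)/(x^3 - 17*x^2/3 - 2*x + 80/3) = (x - 6)/(x + 2)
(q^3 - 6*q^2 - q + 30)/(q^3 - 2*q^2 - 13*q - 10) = (q - 3)/(q + 1)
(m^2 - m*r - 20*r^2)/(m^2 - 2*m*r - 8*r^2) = (-m^2 + m*r + 20*r^2)/(-m^2 + 2*m*r + 8*r^2)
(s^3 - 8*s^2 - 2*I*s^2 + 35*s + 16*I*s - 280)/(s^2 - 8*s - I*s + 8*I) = (s^2 - 2*I*s + 35)/(s - I)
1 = 1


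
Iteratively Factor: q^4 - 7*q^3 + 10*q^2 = (q)*(q^3 - 7*q^2 + 10*q) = q^2*(q^2 - 7*q + 10) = q^2*(q - 5)*(q - 2)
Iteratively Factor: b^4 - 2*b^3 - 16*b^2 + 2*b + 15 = (b - 1)*(b^3 - b^2 - 17*b - 15) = (b - 5)*(b - 1)*(b^2 + 4*b + 3) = (b - 5)*(b - 1)*(b + 3)*(b + 1)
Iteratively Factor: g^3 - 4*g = (g + 2)*(g^2 - 2*g) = g*(g + 2)*(g - 2)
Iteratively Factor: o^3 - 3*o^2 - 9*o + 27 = (o + 3)*(o^2 - 6*o + 9) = (o - 3)*(o + 3)*(o - 3)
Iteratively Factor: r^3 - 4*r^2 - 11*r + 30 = (r - 5)*(r^2 + r - 6) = (r - 5)*(r + 3)*(r - 2)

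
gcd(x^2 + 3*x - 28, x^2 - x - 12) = x - 4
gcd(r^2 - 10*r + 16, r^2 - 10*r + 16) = r^2 - 10*r + 16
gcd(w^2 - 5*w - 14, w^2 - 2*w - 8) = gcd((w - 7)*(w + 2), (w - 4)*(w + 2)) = w + 2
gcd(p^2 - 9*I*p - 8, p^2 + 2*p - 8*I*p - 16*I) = p - 8*I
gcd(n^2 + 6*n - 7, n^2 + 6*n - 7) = n^2 + 6*n - 7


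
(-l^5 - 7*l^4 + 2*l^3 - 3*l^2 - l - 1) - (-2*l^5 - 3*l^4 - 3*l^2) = l^5 - 4*l^4 + 2*l^3 - l - 1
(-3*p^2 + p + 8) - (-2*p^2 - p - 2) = -p^2 + 2*p + 10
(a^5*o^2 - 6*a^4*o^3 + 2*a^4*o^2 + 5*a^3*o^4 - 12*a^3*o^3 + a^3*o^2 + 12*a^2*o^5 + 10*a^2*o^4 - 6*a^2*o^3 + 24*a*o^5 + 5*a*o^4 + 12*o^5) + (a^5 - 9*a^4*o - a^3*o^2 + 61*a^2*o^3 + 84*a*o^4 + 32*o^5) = a^5*o^2 + a^5 - 6*a^4*o^3 + 2*a^4*o^2 - 9*a^4*o + 5*a^3*o^4 - 12*a^3*o^3 + 12*a^2*o^5 + 10*a^2*o^4 + 55*a^2*o^3 + 24*a*o^5 + 89*a*o^4 + 44*o^5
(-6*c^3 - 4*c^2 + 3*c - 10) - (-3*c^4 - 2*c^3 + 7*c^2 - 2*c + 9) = 3*c^4 - 4*c^3 - 11*c^2 + 5*c - 19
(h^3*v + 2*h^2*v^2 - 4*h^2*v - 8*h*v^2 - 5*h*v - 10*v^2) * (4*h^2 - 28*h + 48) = 4*h^5*v + 8*h^4*v^2 - 44*h^4*v - 88*h^3*v^2 + 140*h^3*v + 280*h^2*v^2 - 52*h^2*v - 104*h*v^2 - 240*h*v - 480*v^2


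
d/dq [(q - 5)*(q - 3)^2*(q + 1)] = 4*q^3 - 30*q^2 + 56*q - 6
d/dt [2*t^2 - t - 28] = 4*t - 1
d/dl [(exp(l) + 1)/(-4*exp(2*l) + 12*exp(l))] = (exp(2*l) + 2*exp(l) - 3)*exp(-l)/(4*(exp(2*l) - 6*exp(l) + 9))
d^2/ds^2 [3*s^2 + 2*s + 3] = 6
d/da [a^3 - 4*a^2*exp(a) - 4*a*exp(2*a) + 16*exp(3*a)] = -4*a^2*exp(a) + 3*a^2 - 8*a*exp(2*a) - 8*a*exp(a) + 48*exp(3*a) - 4*exp(2*a)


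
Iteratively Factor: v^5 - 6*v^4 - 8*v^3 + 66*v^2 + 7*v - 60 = (v + 3)*(v^4 - 9*v^3 + 19*v^2 + 9*v - 20) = (v + 1)*(v + 3)*(v^3 - 10*v^2 + 29*v - 20) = (v - 1)*(v + 1)*(v + 3)*(v^2 - 9*v + 20) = (v - 4)*(v - 1)*(v + 1)*(v + 3)*(v - 5)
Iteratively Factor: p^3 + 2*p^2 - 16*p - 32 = (p + 4)*(p^2 - 2*p - 8) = (p - 4)*(p + 4)*(p + 2)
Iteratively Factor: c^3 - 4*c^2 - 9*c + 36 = (c + 3)*(c^2 - 7*c + 12) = (c - 4)*(c + 3)*(c - 3)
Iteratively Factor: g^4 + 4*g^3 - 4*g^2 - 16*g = (g + 4)*(g^3 - 4*g) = (g + 2)*(g + 4)*(g^2 - 2*g) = g*(g + 2)*(g + 4)*(g - 2)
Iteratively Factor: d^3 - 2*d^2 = (d)*(d^2 - 2*d) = d*(d - 2)*(d)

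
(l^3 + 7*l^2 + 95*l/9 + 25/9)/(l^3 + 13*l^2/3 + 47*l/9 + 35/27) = 3*(l + 5)/(3*l + 7)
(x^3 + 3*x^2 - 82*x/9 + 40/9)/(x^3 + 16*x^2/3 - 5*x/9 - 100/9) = (3*x - 2)/(3*x + 5)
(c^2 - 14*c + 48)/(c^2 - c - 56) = (c - 6)/(c + 7)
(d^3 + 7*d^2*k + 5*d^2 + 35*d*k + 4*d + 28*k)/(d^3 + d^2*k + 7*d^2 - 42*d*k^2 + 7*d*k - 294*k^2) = (d^2 + 5*d + 4)/(d^2 - 6*d*k + 7*d - 42*k)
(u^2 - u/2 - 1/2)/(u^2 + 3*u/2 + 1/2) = (u - 1)/(u + 1)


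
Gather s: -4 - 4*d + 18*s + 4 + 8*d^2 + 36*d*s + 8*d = 8*d^2 + 4*d + s*(36*d + 18)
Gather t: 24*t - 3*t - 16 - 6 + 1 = 21*t - 21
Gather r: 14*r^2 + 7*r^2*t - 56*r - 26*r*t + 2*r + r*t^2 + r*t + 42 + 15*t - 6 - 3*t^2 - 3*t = r^2*(7*t + 14) + r*(t^2 - 25*t - 54) - 3*t^2 + 12*t + 36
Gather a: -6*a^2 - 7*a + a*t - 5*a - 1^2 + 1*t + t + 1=-6*a^2 + a*(t - 12) + 2*t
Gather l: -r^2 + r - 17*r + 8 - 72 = -r^2 - 16*r - 64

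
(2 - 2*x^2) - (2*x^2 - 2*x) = -4*x^2 + 2*x + 2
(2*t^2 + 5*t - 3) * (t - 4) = 2*t^3 - 3*t^2 - 23*t + 12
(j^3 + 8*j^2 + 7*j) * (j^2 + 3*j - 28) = j^5 + 11*j^4 + 3*j^3 - 203*j^2 - 196*j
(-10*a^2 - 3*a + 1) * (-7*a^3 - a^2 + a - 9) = 70*a^5 + 31*a^4 - 14*a^3 + 86*a^2 + 28*a - 9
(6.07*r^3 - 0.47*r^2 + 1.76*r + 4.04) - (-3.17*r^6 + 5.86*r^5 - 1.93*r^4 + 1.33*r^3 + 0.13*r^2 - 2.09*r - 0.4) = 3.17*r^6 - 5.86*r^5 + 1.93*r^4 + 4.74*r^3 - 0.6*r^2 + 3.85*r + 4.44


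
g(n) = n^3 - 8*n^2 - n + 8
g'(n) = 3*n^2 - 16*n - 1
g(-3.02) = -89.49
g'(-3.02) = 74.68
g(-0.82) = 2.89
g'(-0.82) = 14.14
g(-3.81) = -159.63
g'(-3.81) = 103.51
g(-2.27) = -42.65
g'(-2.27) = 50.78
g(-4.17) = -199.45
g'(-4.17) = 117.89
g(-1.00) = 0.00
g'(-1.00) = 18.00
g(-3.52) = -131.22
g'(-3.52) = 92.49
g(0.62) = 4.54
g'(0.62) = -9.77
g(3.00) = -40.00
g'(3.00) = -22.00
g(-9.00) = -1360.00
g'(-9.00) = 386.00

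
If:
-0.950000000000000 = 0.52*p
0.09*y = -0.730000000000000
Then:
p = -1.83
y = -8.11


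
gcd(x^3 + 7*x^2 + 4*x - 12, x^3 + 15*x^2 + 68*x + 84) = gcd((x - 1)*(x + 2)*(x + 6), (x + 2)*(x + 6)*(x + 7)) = x^2 + 8*x + 12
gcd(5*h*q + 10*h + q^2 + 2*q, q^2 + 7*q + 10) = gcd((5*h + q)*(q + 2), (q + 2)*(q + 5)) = q + 2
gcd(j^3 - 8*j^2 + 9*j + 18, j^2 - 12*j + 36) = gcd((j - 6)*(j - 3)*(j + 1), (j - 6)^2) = j - 6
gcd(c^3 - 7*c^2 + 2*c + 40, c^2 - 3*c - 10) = c^2 - 3*c - 10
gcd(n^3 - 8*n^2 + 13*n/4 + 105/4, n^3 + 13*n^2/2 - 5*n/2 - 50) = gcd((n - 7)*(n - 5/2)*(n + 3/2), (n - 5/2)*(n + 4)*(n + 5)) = n - 5/2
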